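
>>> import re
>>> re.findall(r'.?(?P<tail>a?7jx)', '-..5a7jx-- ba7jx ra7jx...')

With a single group, `findall` returns only what that group captured — 3 items.

['a7jx', 'a7jx', 'a7jx']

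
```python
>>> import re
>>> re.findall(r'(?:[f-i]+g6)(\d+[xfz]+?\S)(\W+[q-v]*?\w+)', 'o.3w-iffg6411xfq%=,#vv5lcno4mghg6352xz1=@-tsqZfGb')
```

[('411xfq', '%=,#vv5lcno4mghg6352xz1')]

The pattern matches one or more of a character in [f-i], then the literal 'g6' (non-capturing group); then one or more of a digit, then one or more of one of [xfz] (lazy), then a non-whitespace character (captured); then one or more of a non-word character, then zero or more of a character in [q-v] (lazy), then one or more of a word character (captured).
`findall` packs the 2 group values into a tuple for every match.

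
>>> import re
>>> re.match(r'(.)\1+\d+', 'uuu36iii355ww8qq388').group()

`match` is anchored at position 0; if the pattern doesn't fit there, it returns None.
The match spans [0:5] → 'uuu36'.

'uuu36'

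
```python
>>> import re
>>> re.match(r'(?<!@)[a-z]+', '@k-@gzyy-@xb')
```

None

Because the assertion is negative and zero-width, positions next to the forbidden text are skipped.
`re.match` only tries the pattern at the start of the string.
Here the pattern fails at index 0, so the call returns None.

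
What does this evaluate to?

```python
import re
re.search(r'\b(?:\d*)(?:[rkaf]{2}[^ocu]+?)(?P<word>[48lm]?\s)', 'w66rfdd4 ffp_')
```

None

The pattern matches a word boundary (`\b`, zero-width); then zero or more of a digit (non-capturing group); then exactly 2 of one of [rkaf], then one or more of any character except [ocu] (lazy) (non-capturing group); then optionally one of [48lm], then whitespace (captured as 'word').
Here the pattern never matches, so the call returns None.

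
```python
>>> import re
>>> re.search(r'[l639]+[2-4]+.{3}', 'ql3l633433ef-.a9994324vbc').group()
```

Pattern: one or more of one of [l639]; then one or more of a character in [2-4], then exactly 3 of any character.
`search` walks the string left to right and returns the first match it finds.
The match spans [1:13] → 'l3l633433ef-'.

'l3l633433ef-'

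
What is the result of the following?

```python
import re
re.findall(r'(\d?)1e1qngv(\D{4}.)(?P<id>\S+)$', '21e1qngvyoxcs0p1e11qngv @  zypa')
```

[]

Multiple groups make `findall` return tuples — one 3-tuple for each match.
Nothing in the string satisfies the pattern, so the list is empty.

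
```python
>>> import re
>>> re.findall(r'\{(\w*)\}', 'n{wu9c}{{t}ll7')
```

`findall` collects group 1 from each match (2 total).

['wu9c', 't']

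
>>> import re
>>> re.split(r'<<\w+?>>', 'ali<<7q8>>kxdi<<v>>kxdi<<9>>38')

['ali', 'kxdi', 'kxdi', '38']

Matches to split on: at [3:10] → '<<7q8>>'; at [14:19] → '<<v>>'; at [23:28] → '<<9>>'.
Each match becomes a cut point; 4 segments remain.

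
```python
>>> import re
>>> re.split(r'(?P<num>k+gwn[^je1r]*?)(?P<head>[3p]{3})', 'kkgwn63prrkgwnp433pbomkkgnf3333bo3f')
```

Pattern: one or more of a literal 'k', then the literal 'gwn', then zero or more of any character except [je1r] (lazy) (captured as 'num'); then exactly 3 of one of [3p] (captured as 'head').
With the lazy modifier that quantifier settles for the fewest repetitions that let the rest of the pattern succeed (the atoms after it are unaffected and can still be greedy).
Matches to split on: at [10:19] → 'kgwnp433p'.
The group in the pattern means `split` returns the separators' captures alongside the pieces.

['kkgwn63prr', 'kgwnp4', '33p', 'bomkkgnf3333bo3f']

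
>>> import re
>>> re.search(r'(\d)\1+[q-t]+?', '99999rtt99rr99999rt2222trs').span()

(0, 6)

`\1` has to match the exact text group 1 already captured.
The match spans [0:6] → '99999r'.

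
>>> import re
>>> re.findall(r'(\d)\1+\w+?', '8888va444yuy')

['8', '4']

`\1` has to match the exact text group 1 already captured.
Matches: at [0:5] match '8888v', group 1 = '8'; at [6:10] match '444y', group 1 = '4'.
`findall` collects group 1 from each match (2 total).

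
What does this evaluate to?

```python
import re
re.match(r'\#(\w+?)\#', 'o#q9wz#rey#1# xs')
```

None

`re.match` won't scan ahead — the pattern has to work from the very first character.
Here the pattern fails at index 0, so the call returns None.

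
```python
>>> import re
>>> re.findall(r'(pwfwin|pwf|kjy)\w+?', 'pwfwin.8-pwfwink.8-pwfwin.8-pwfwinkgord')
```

['pwf', 'pwfwin', 'pwf', 'pwfwin']

Alternation isn't longest-match — the leftmost alternative that fits at this position is chosen.
One capturing group, so `findall` returns just the captured substring from each match — 4 in all.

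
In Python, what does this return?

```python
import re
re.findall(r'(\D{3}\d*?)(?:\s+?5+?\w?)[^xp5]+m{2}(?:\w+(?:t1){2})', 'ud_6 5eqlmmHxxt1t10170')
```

['ud_6']

This matches exactly 3 of a non-digit, then zero or more of a digit (lazy) (captured); then one or more of whitespace (lazy), then one or more of the literal '5' (lazy), then optionally a word character (non-capturing group); then one or more of any character except [xp5], then exactly 2 of a literal 'm'; then one or more of a word character, then the literal 't1' repeated 2 times (non-capturing group).
With a single group, `findall` returns only what that group captured — 1 item.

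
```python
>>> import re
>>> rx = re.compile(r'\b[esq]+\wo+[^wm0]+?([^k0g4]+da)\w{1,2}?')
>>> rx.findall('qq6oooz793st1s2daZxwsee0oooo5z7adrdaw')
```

['793st1s2da']

This matches a word boundary (`\b`, zero-width); then one or more of one of [esq], then a word character, then one or more of a literal 'o'; then one or more of any character except [wm0] (lazy); then one or more of any character except [k0g4], then the literal 'da' (captured); then 1 to 2 of a word character (lazy).
Walking the string: at [0:18] match 'qq6oooz793st1s2daZ', group 1 = '793st1s2da'.
`findall` collects group 1 from the one match (1 total).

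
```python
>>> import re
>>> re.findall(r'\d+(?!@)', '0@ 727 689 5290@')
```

['727', '689', '529']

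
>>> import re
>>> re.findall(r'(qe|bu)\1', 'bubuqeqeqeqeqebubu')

['bu', 'qe', 'qe', 'bu']

`\1` is not a pattern — it's the concrete string captured by group 1, re-applied verbatim.
With a single group, `findall` returns only what that group captured — 4 items.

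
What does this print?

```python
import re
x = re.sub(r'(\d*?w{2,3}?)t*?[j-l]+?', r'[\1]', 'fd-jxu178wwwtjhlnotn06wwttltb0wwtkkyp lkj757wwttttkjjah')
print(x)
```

With the lazy modifier that quantifier settles for the fewest repetitions that let the rest of the pattern succeed (the atoms after it are unaffected and can still be greedy).
Each match is replaced using the text its own group 1 captured.

fd-jxu[178www]hlnotn[06ww]tb[0ww]kyp lkj[757ww]jjah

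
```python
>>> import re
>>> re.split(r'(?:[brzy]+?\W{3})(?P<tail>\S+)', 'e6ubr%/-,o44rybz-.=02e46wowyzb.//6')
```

['e6u', ',o44rybz-.=02e46wowyzb.//6', '']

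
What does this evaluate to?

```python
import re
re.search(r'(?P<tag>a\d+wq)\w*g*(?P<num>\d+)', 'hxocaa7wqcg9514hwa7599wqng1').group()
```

'a7wqcg9514hwa7599wqng1'

The match spans [5:27] → 'a7wqcg9514hwa7599wqng1'.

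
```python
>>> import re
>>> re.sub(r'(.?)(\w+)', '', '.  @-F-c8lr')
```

Each match is replaced by ''.

'.  @'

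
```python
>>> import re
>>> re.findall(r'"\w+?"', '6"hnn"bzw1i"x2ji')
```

Scanning left to right: at [1:6] → '"hnn"'.
With no groups in the pattern, `findall` gives back each whole match — 1 here.

['"hnn"']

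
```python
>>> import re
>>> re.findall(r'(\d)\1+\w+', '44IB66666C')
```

['4']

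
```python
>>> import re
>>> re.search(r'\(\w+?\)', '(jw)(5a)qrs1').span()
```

(0, 4)

`search` walks the string left to right and returns the first match it finds.
The match spans [0:4] → '(jw)'.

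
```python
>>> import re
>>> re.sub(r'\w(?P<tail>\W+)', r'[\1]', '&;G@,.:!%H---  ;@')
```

The replacement refers to a captured group, so each match is rewritten using its own captured text.

'&;[@,.:!%][---  ;@]'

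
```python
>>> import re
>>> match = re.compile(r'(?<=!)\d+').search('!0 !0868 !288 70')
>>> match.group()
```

'0'

Lookahead/lookbehind check context without consuming it, so the matched span excludes the asserted characters.
`search` walks the string left to right and returns the first match it finds.
The match spans [1:2] → '0'.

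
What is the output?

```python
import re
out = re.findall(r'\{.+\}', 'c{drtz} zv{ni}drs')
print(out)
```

Matches: at [1:14] → '{drtz} zv{ni}'.
No capturing groups, so `findall` returns the 1 full match string.

['{drtz} zv{ni}']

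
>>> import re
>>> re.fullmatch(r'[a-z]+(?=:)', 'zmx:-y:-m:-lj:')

`re.fullmatch` is like wrapping the pattern in `^…$` (in single-line mode).
Here the pattern can't cover the whole string, so the call returns None.

None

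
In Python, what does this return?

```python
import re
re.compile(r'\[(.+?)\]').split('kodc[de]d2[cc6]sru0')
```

['kodc', 'de', 'd2', 'cc6', 'sru0']

Matches to split on: at [4:8] → '[de]'; at [10:15] → '[cc6]'.
The group in the pattern means `split` returns the separators' captures alongside the pieces.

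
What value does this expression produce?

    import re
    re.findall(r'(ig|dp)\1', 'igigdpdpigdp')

`\1` is not a pattern — it's the concrete string captured by group 1, re-applied verbatim.
Scanning left to right: at [0:4] match 'igig', group 1 = 'ig'; at [4:8] match 'dpdp', group 1 = 'dp'.
With a single group, `findall` returns only what that group captured — 2 items.

['ig', 'dp']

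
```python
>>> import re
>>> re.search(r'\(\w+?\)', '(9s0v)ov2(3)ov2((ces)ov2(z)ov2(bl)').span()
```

(0, 6)

Unlike `match`, `search` isn't anchored — it looks for the pattern anywhere in the string.
The match spans [0:6] → '(9s0v)'.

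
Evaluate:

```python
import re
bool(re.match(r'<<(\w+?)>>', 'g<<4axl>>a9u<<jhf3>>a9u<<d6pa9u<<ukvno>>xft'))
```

False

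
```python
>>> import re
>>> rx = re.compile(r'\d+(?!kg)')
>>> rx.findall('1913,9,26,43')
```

['1913', '9', '26', '43']

The negative lookaround is zero-width — it rules out positions where the adjacent text would match, without consuming anything.
Scanning left to right: at [0:4] → '1913'; at [5:6] → '9'; at [7:9] → '26'; at [10:12] → '43'.
No capturing groups, so `findall` returns the 4 full match strings.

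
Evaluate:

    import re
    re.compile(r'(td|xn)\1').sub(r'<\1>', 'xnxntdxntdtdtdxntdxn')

A backreference is literal: `\1` must see the identical characters the first group matched.
Matches: at [0:4] → 'xnxn'; at [8:12] → 'tdtd'.
Each match is replaced using the text its own group 1 captured.

'<xn>tdxn<td>tdxntdxn'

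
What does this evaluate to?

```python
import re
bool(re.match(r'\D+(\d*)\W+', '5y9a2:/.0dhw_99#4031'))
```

False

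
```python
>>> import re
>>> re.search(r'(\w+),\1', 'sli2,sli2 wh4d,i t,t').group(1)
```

'sli2'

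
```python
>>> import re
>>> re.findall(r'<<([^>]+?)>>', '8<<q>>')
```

['q']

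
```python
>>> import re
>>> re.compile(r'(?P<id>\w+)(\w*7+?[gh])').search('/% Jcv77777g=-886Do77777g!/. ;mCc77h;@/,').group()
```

'Jcv77777g'

Pattern: one or more of a word character (captured as 'id'); then zero or more of a word character, then one or more of the literal '7' (lazy), then one of [gh] (captured).
`search` walks the string left to right and returns the first match it finds.
The match spans [3:12] → 'Jcv77777g'.
Captured: group 1 = 'Jcv7777', group 2 = '7g'.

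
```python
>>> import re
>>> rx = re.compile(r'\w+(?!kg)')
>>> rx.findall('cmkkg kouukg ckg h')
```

['cmkkg', 'kouukg', 'ckg', 'h']

The negative lookaround is zero-width — it rules out positions where the adjacent text would match, without consuming anything.
Walking the string: at [0:5] → 'cmkkg'; at [6:12] → 'kouukg'; at [13:16] → 'ckg'; at [17:18] → 'h'.
With no groups in the pattern, `findall` gives back each whole match — 4 here.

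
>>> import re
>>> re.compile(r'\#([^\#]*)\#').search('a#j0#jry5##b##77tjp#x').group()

The match spans [1:5] → '#j0#'.

'#j0#'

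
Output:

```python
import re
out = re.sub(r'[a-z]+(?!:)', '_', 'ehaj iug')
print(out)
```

_ _

The negative lookaround is zero-width — it rules out positions where the adjacent text would match, without consuming anything.
Matches: at [0:4] → 'ehaj'; at [5:8] → 'iug'.
Each match is replaced by '_'.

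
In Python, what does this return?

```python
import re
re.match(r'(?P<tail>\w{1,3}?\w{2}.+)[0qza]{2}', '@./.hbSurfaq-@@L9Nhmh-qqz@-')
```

`match` is anchored at position 0; if the pattern doesn't fit there, it returns None.
Here position 0 doesn't satisfy it, so the call returns None.

None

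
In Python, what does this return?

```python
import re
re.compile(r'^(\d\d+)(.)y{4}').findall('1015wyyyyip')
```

[('1015', 'w')]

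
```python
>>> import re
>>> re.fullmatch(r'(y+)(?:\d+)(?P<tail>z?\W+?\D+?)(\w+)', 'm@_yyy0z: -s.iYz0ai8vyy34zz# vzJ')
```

None

This matches one or more of a literal 'y' (captured); then one or more of a digit (non-capturing group); then optionally a literal 'z', then one or more of a non-word character (lazy), then one or more of a non-digit (lazy) (captured as 'tail'); then one or more of a word character (captured).
For `fullmatch`, every character of the input must be accounted for by the pattern.
Here there's no way to consume every character, so the call returns None.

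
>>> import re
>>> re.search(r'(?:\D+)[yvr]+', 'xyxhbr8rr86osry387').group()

This matches one or more of a non-digit (non-capturing group); then one or more of one of [yvr].
Unlike `match`, `search` isn't anchored — it looks for the pattern anywhere in the string.
The match spans [0:6] → 'xyxhbr'.

'xyxhbr'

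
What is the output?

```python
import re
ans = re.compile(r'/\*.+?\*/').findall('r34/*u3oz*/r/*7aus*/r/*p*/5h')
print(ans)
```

['/*u3oz*/', '/*7aus*/', '/*p*/']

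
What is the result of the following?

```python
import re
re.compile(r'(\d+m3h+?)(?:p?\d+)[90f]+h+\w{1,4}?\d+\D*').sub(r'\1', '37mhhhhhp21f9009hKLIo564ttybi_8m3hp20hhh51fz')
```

This matches one or more of a digit, then the literal 'm3', then one or more of the literal 'h' (lazy) (captured); then optionally the literal 'p', then one or more of a digit (non-capturing group); then one or more of one of [90f]; then one or more of the literal 'h', then 1 to 4 of a word character (lazy); then one or more of a digit, then zero or more of a non-digit.
Each match is replaced using the text its own group 1 captured.

'37mhhhhhp21f9009hKLIo564ttybi_8m3h'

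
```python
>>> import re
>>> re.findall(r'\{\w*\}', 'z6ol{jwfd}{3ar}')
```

Walking the string: at [4:10] → '{jwfd}'; at [10:15] → '{3ar}'.
With no groups in the pattern, `findall` gives back each whole match — 2 here.

['{jwfd}', '{3ar}']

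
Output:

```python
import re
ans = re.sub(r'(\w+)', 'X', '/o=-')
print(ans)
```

`sub` substitutes 'X' at each match site.

/X=-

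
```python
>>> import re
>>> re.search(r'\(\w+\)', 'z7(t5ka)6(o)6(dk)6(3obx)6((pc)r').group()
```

'(t5ka)'

The match spans [2:8] → '(t5ka)'.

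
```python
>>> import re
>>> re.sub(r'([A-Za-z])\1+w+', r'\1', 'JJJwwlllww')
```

After group 1 captures some text, `\1` only succeeds where that same text appears again.
The replacement refers to a captured group, so each match is rewritten using its own captured text.

'Jl'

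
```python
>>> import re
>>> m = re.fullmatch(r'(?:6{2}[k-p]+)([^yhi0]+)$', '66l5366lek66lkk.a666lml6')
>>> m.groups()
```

('5366lek66lkk.a666lml6',)

The match spans [0:24] → '66l5366lek66lkk.a666lml6'.
Captured: group 1 = '5366lek66lkk.a666lml6'.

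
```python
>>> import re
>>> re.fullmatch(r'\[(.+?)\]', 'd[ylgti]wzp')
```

`re.fullmatch` is like wrapping the pattern in `^…$` (in single-line mode).
Here the pattern can't cover the whole string, so the call returns None.

None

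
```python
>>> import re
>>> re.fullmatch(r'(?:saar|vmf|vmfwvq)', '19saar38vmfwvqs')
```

None

`fullmatch` succeeds only if the pattern covers the string from start to end.
Here the pattern can't cover the whole string, so the call returns None.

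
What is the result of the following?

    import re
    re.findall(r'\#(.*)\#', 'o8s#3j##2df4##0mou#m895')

Scanning left to right: at [3:19] match '#3j##2df4##0mou#', group 1 = '3j##2df4##0mou'.
`findall` collects group 1 from the one match (1 total).

['3j##2df4##0mou']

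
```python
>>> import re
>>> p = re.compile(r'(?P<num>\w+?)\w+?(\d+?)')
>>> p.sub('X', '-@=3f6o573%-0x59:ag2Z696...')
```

'-@=XX3%-X9:XX6...'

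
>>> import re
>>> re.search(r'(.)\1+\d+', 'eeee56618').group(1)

'e'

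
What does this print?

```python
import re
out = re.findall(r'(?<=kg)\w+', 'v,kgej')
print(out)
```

Because the assertion is zero-width, the text it checks is not consumed and won't appear in the result.
No capturing groups, so `findall` returns the 1 full match string.

['ej']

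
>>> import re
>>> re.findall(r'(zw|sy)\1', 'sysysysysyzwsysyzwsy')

['sy', 'sy', 'sy']

A backreference is literal: `\1` must see the identical characters the first group matched.
Scanning left to right: at [0:4] match 'sysy', group 1 = 'sy'; at [4:8] match 'sysy', group 1 = 'sy'; at [12:16] match 'sysy', group 1 = 'sy'.
Because there's exactly one group, `findall` drops the full match and keeps group 1 from each hit.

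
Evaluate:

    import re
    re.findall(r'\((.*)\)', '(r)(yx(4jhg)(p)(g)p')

['r)(yx(4jhg)(p)(g']

Matches: at [0:18] match '(r)(yx(4jhg)(p)(g)', group 1 = 'r)(yx(4jhg)(p)(g'.
With a single group, `findall` returns only what that group captured — 1 item.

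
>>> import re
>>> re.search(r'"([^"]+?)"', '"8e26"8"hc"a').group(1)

The match spans [0:6] → '"8e26"'.
Captured: group 1 = '8e26'.

'8e26'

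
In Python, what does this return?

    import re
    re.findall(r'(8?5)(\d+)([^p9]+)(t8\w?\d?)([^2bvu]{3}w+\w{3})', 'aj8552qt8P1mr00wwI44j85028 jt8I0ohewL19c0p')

This matches optionally the literal '8', then the literal '5' (captured); then one or more of a digit (captured); then one or more of any character except [p9] (captured); then the literal 't8', then optionally a word character, then optionally a digit (captured); then exactly 3 of any character except [2bvu], then one or more of a literal 'w', then exactly 3 of a word character (captured).
Scanning left to right: at [2:39] match '8552qt8P1mr00wwI44j85028 jt8I0ohewL19', groups = ('85', '52', 'qt8P1mr00wwI44j85028 j', 't8I0', 'ohewL19').
With 5 capturing groups, `findall` returns a 5-tuple per match.

[('85', '52', 'qt8P1mr00wwI44j85028 j', 't8I0', 'ohewL19')]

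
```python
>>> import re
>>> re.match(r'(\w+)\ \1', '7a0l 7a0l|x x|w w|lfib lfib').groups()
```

('7a0l',)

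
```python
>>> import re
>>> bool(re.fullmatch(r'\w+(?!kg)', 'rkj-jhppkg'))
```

For `fullmatch`, every character of the input must be accounted for by the pattern.
Here there's no way to consume every character, so the call returns None, and `bool(None)` is False.

False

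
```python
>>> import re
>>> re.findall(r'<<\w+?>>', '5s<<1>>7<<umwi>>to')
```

['<<1>>', '<<umwi>>']

Scanning left to right: at [2:7] → '<<1>>'; at [8:16] → '<<umwi>>'.
Since nothing is captured, `findall` lists the 2 matched substrings directly.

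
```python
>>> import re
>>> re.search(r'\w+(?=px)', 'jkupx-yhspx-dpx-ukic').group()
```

Because the assertion is zero-width, the text it checks is not consumed and won't appear in the result.
The match spans [0:3] → 'jku'.

'jku'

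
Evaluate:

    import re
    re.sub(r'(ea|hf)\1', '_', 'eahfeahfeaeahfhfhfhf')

'eahfeahf___'

After group 1 captures some text, `\1` only succeeds where that same text appears again.
`sub` substitutes '_' at each match site.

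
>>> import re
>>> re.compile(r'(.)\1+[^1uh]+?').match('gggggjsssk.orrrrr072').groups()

The match spans [0:6] → 'gggggj'.
Captured: group 1 = 'g'.

('g',)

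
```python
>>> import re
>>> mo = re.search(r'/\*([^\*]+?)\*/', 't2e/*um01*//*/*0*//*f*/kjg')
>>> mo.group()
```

'/*um01*/'

`search` walks the string left to right and returns the first match it finds.
The match spans [3:11] → '/*um01*/'.
Captured: group 1 = 'um01'.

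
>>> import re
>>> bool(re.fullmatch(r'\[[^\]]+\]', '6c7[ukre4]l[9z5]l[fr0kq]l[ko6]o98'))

False

For `fullmatch`, every character of the input must be accounted for by the pattern.
Here the pattern can't cover the whole string, so the call returns None, and `bool(None)` is False.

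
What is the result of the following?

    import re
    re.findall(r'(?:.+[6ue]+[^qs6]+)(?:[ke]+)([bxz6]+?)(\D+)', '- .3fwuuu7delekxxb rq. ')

The pattern matches one or more of any character, then one or more of one of [6ue], then one or more of any character except [qs6] (non-capturing group); then one or more of one of [ke] (non-capturing group); then one or more of one of [bxz6] (lazy) (captured); then one or more of a non-digit (captured).
A `+?`/`*?`/`{m,n}?` starts at its minimum and grows only as far as needed for what follows to match.
Scanning left to right: at [0:23] match '- .3fwuuu7delekxxb rq. ', groups = ('x', 'xb rq. ').
With 2 capturing groups, `findall` returns a 2-tuple per match.

[('x', 'xb rq. ')]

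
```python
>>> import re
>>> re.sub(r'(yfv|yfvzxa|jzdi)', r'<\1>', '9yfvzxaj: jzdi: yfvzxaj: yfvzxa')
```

The regex engine tests alternatives in the order written; an earlier branch that matches wins even if a later one would match more.
Each match is replaced using the text its own group 1 captured.

'9<yfv>zxaj: <jzdi>: <yfv>zxaj: <yfv>zxa'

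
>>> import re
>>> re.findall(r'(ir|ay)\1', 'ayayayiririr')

`\1` is not a pattern — it's the concrete string captured by group 1, re-applied verbatim.
Matches: at [0:4] match 'ayay', group 1 = 'ay'; at [6:10] match 'irir', group 1 = 'ir'.
Because there's exactly one group, `findall` drops the full match and keeps group 1 from each hit.

['ay', 'ir']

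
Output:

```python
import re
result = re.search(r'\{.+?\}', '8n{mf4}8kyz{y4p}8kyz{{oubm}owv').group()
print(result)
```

{mf4}

Because the quantifier is non-greedy, it stops expanding at the earliest point where the rest of the pattern can succeed.
Unlike `match`, `search` isn't anchored — it looks for the pattern anywhere in the string.
The match spans [2:7] → '{mf4}'.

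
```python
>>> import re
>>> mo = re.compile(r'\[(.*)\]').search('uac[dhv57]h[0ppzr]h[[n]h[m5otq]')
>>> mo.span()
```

The match spans [3:31] → '[dhv57]h[0ppzr]h[[n]h[m5otq]'.

(3, 31)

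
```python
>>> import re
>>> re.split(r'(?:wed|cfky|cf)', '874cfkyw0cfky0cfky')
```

['874', 'w0', '0', '']

Branches in `(...|...)` are attempted left-to-right; the first branch that allows the whole pattern to succeed is taken.
The string is cut at each match, leaving 4 pieces.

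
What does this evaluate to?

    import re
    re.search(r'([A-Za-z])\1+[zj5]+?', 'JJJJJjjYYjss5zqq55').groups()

('J',)

The match spans [0:6] → 'JJJJJj'.
Captured: group 1 = 'J'.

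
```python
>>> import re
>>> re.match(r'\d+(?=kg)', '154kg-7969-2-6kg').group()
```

The lookaround is zero-width — it requires the adjacent text to match without consuming it, so the asserted text isn't part of the match.
`re.match` only tries the pattern at the start of the string.
The match spans [0:3] → '154'.

'154'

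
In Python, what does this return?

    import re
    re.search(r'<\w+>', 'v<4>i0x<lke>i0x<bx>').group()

'<4>'

The match spans [1:4] → '<4>'.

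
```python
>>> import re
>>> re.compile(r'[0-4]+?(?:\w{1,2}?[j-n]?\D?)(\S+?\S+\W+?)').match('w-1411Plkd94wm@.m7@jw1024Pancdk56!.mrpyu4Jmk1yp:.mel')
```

The pattern matches one or more of a character in [0-4] (lazy); then 1 to 2 of a word character (lazy), then optionally a character in [j-n], then optionally a non-digit (non-capturing group); then one or more of a non-whitespace character (lazy), then one or more of a non-whitespace character, then one or more of a non-word character (lazy) (captured).
`re.match` only tries the pattern at the start of the string.
Here position 0 doesn't satisfy it, so the call returns None.

None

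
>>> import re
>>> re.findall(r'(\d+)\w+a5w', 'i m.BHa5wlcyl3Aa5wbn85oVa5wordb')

['5']

One capturing group, so `findall` returns just the captured substring from the one match — 1 in all.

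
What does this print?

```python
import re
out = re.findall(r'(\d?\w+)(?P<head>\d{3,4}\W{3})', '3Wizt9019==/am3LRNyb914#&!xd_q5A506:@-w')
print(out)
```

[('3Wizt9', '019==/'), ('am3LRNyb', '914#&!'), ('xd_q5A', '506:@-')]

This matches optionally a digit, then one or more of a word character (captured); then 3 to 4 of a digit, then exactly 3 of a non-word character (captured as 'head').
Multiple groups make `findall` return tuples — one 2-tuple for each match.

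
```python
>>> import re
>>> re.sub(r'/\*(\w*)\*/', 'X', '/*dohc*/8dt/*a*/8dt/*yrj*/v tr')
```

Every occurrence is swapped for 'X'.

'X8dtX8dtXv tr'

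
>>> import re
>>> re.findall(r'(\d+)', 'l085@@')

The pattern matches one or more of a digit (captured).
With a single group, `findall` returns only what that group captured — 1 item.

['085']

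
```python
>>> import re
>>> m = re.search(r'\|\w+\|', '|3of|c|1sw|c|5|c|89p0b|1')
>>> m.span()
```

(0, 5)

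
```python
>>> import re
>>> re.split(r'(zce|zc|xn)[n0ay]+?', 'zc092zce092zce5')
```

['', 'zc', '92', 'zce', '92zce5']

With a capturing group present, the delimiter's captured portion is kept in the result list.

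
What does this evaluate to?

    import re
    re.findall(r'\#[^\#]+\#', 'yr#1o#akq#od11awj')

Since nothing is captured, `findall` lists the 1 matched substring directly.

['#1o#']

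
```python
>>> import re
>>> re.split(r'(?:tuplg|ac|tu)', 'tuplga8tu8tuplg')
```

Alternation isn't longest-match — the leftmost alternative that fits at this position is chosen.
Matches to split on: at [0:5] → 'tuplg'; at [7:9] → 'tu'; at [10:15] → 'tuplg'.
The string is cut at each match, leaving 4 pieces.

['', 'a8', '8', '']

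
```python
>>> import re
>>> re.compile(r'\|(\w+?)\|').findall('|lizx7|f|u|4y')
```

['lizx7', 'u']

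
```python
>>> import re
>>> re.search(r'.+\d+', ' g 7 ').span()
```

(0, 4)

The match spans [0:4] → ' g 7'.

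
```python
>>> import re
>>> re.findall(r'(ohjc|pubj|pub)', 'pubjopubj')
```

`|` is ordered: at each position the engine commits to the first alternative that works.
Because there's exactly one group, `findall` drops the full match and keeps group 1 from each hit.

['pubj', 'pubj']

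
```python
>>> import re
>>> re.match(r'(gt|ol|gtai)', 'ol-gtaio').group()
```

'ol'

`re.match` won't scan ahead — the pattern has to work from the very first character.
The match spans [0:2] → 'ol'.
Captured: group 1 = 'ol'.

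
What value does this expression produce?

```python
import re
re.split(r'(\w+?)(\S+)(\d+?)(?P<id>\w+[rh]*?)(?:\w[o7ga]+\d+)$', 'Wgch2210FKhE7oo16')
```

Because the quantifier is non-greedy, it stops expanding at the earliest point where the rest of the pattern can succeed.
The group in the pattern means `split` returns the separators' captures alongside the pieces.

['', 'W', 'gch221', '0', 'FKhE7', '']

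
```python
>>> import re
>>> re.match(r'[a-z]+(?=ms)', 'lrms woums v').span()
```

The positive lookaround only admits positions where the adjacent text matches; those characters stay outside the span.
`re.match` only tries the pattern at the start of the string.
The match spans [0:2] → 'lr'.

(0, 2)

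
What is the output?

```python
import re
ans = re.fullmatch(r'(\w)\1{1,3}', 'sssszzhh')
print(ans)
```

The backreference `\1` re-matches whatever the first group consumed, character for character.
`re.fullmatch` is like wrapping the pattern in `^…$` (in single-line mode).
Here there's no way to consume every character, so the call returns None.

None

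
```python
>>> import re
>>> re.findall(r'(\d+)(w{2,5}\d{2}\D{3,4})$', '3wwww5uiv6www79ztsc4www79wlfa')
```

Multiple groups make `findall` return tuples — one 2-tuple for the one match.

[('4', 'www79wlfa')]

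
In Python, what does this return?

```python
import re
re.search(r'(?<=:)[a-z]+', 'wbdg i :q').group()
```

'q'

The lookaround is zero-width — it requires the adjacent text to match without consuming it, so the asserted text isn't part of the match.
The match spans [8:9] → 'q'.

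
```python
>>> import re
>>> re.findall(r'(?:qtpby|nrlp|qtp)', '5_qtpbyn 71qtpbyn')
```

['qtpby', 'qtpby']

The regex engine tests alternatives in the order written; an earlier branch that matches wins even if a later one would match more.
Matches: at [2:7] → 'qtpby'; at [11:16] → 'qtpby'.
`findall` yields the raw match text (2 of them) because the pattern has no groups.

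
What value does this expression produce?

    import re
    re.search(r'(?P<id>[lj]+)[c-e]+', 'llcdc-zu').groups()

The match spans [0:5] → 'llcdc'.
Captured: group 1 = 'll'.

('ll',)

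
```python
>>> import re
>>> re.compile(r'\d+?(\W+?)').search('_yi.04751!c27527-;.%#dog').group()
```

'04751!'

The pattern matches one or more of a digit (lazy); then one or more of a non-word character (lazy) (captured).
`search` walks the string left to right and returns the first match it finds.
The match spans [4:10] → '04751!'.
Captured: group 1 = '!'.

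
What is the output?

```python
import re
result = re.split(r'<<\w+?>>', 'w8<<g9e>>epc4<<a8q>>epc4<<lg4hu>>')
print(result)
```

['w8', 'epc4', 'epc4', '']

Matches to split on: at [2:9] → '<<g9e>>'; at [13:20] → '<<a8q>>'; at [24:33] → '<<lg4hu>>'.
`split` removes every match and returns the 4 fragments in between.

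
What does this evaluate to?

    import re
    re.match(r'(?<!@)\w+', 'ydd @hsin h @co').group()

`re.match` only tries the pattern at the start of the string.
The match spans [0:3] → 'ydd'.

'ydd'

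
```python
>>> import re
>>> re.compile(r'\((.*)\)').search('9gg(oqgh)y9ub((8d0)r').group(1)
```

The match spans [3:19] → '(oqgh)y9ub((8d0)'.
Captured: group 1 = 'oqgh)y9ub((8d0'.

'oqgh)y9ub((8d0'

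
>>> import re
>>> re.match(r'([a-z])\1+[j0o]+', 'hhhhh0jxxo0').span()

(0, 7)

`\1` is not a pattern — it's the concrete string captured by group 1, re-applied verbatim.
`re.match` only tries the pattern at the start of the string.
The match spans [0:7] → 'hhhhh0j'.
Captured: group 1 = 'h'.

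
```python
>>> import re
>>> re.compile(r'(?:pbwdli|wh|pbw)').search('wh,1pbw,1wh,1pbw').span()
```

(0, 2)

`re.search` scans for the first position where the pattern succeeds.
The match spans [0:2] → 'wh'.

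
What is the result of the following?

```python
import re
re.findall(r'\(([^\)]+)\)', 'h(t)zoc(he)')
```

['t', 'he']

Scanning left to right: at [1:4] match '(t)', group 1 = 't'; at [7:11] match '(he)', group 1 = 'he'.
`findall` collects group 1 from each match (2 total).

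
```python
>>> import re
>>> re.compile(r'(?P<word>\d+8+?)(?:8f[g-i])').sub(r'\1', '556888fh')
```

'55688'

The pattern matches one or more of a digit, then one or more of the literal '8' (lazy) (captured as 'word'); then the literal '8f', then a character in [g-i] (non-capturing group).
`\1` in the replacement pulls in group 1's text for each match.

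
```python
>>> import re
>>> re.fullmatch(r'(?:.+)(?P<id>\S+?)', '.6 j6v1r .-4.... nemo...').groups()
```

('.',)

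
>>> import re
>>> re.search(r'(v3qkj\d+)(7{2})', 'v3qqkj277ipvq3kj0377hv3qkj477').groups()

('v3qkj4', '77')

The match spans [21:29] → 'v3qkj477'.
Captured: group 1 = 'v3qkj4', group 2 = '77'.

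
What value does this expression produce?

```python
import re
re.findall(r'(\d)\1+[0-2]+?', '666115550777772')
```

`\1` has to match the exact text group 1 already captured.
Scanning left to right: at [0:4] match '6661', group 1 = '6'; at [5:9] match '5550', group 1 = '5'; at [9:15] match '777772', group 1 = '7'.
Because there's exactly one group, `findall` drops the full match and keeps group 1 from each hit.

['6', '5', '7']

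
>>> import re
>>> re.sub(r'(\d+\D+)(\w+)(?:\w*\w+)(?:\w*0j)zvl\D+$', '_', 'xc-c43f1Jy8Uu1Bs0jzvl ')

'xc-c_'

Each match is replaced by '_'.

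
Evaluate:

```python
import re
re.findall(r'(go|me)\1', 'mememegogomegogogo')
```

['me', 'go', 'go']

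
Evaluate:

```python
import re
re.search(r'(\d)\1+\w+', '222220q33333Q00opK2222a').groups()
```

('2',)

A backreference is literal: `\1` must see the identical characters the first group matched.
`search` walks the string left to right and returns the first match it finds.
The match spans [0:23] → '222220q33333Q00opK2222a'.
Captured: group 1 = '2'.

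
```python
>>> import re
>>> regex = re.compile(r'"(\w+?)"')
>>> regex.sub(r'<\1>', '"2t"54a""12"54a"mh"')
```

The replacement refers to a captured group, so each match is rewritten using its own captured text.

'<2t>54a"<12>54a<mh>'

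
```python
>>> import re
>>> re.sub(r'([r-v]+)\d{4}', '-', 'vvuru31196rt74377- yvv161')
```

The pattern matches one or more of a character in [r-v] (captured); then exactly 4 of a digit.
Matches: at [0:9] → 'vvuru3119'; at [10:16] → 'rt7437'.
`sub` substitutes '-' at each match site.

'-6-7- yvv161'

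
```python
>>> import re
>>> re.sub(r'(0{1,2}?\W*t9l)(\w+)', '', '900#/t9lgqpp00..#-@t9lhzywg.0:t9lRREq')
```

Pattern: 1 to 2 of a literal '0' (lazy), then zero or more of a non-word character, then the literal 't9l' (captured); then one or more of a word character (captured).
Matches: at [1:14] → '00#/t9lgqpp00'; at [28:37] → '0:t9lRREq'.
Each match is replaced by ''.

'9..#-@t9lhzywg.'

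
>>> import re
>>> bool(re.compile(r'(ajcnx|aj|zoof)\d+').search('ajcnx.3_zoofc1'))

Unlike `match`, `search` isn't anchored — it looks for the pattern anywhere in the string.
Here the pattern never matches, so the call returns None, and `bool(None)` is False.

False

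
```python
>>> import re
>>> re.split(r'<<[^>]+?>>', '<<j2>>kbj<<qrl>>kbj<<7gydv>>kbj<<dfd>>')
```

['', 'kbj', 'kbj', 'kbj', '']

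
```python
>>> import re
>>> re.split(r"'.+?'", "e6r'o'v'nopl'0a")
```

A non-greedy quantifier consumes as few characters as it can — just enough that the remainder of the pattern still matches from where it stops; whatever follows it matches normally.
Matches to split on: at [3:6] → "'o'"; at [7:13] → "'nopl'".
Each match becomes a cut point; 3 segments remain.

['e6r', 'v', '0a']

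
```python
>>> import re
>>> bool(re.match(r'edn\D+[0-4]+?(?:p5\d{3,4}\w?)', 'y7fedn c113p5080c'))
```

False

`re.match` won't scan ahead — the pattern has to work from the very first character.
Here the pattern fails at index 0, so the call returns None, and `bool(None)` is False.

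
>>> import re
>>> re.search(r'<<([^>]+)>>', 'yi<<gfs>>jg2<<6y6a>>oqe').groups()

('gfs',)

The match spans [2:9] → '<<gfs>>'.
Captured: group 1 = 'gfs'.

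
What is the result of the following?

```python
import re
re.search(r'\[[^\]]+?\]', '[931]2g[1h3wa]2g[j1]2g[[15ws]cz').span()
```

The match spans [0:5] → '[931]'.

(0, 5)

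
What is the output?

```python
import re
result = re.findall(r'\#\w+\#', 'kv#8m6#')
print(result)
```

Walking the string: at [2:7] → '#8m6#'.
Since nothing is captured, `findall` lists the 1 matched substring directly.

['#8m6#']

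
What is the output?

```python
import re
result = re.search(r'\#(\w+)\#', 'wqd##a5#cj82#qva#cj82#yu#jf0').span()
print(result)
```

`re.search` scans for the first position where the pattern succeeds.
The match spans [4:8] → '#a5#'.
Captured: group 1 = 'a5'.

(4, 8)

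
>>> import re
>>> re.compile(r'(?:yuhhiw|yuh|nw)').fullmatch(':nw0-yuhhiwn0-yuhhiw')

`re.fullmatch` is like wrapping the pattern in `^…$` (in single-line mode).
Here the string isn't matched end-to-end, so the call returns None.

None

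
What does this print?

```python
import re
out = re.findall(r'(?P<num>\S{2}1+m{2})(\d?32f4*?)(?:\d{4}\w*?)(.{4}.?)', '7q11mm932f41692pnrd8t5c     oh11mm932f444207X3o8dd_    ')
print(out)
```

[('7q11mm', '932f', '2pnrd'), ('oh11mm', '932f', '07X3o')]

Because the quantifier is non-greedy, it stops expanding at the earliest point where the rest of the pattern can succeed.
Multiple groups make `findall` return tuples — one 3-tuple for each match.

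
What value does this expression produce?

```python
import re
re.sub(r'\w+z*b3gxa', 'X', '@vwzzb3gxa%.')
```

'@X%.'

Pattern: one or more of a word character, then zero or more of the literal 'z'; then the literal 'b3', then the literal 'gxa'.
Matches: at [1:10] → 'vwzzb3gxa'.
`sub` substitutes 'X' at each match site.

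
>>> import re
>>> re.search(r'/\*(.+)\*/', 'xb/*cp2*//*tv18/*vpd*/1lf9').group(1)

The match spans [2:22] → '/*cp2*//*tv18/*vpd*/'.
Captured: group 1 = 'cp2*//*tv18/*vpd'.

'cp2*//*tv18/*vpd'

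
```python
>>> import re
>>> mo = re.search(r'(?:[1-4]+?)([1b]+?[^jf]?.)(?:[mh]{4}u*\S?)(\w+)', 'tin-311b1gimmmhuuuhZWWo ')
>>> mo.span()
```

The pattern matches one or more of a character in [1-4] (lazy) (non-capturing group); then one or more of one of [1b] (lazy), then optionally any character except [jf], then any character (captured); then exactly 4 of one of [mh], then zero or more of the literal 'u', then optionally a non-whitespace character (non-capturing group); then one or more of a word character (captured).
The match spans [4:23] → '311b1gimmmhuuuhZWWo'.

(4, 23)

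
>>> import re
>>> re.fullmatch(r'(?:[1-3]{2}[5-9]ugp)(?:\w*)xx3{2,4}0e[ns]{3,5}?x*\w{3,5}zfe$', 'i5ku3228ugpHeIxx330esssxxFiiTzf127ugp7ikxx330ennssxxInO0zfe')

None

Pattern: exactly 2 of a character in [1-3], then a character in [5-9], then the literal 'ugp' (non-capturing group); then zero or more of a word character (non-capturing group); then the literal 'xx', then 2 to 4 of a literal '3', then the literal '0e'; then 3 to 5 of one of [ns] (lazy), then zero or more of the literal 'x'; then 3 to 5 of a word character, then the literal 'zfe'; then anchored at the end.
`re.fullmatch` is like wrapping the pattern in `^…$` (in single-line mode).
Here the string isn't matched end-to-end, so the call returns None.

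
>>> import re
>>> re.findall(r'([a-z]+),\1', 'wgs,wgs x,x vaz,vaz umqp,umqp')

['wgs', 'x', 'vaz', 'umqp']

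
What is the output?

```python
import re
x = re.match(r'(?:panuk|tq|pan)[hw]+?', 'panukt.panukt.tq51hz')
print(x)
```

None

`re.match` only tries the pattern at the start of the string.
Here position 0 doesn't satisfy it, so the call returns None.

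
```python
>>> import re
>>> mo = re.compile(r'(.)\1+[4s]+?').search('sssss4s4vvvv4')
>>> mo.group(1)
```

's'

`\1` is not a pattern — it's the concrete string captured by group 1, re-applied verbatim.
`search` walks the string left to right and returns the first match it finds.
The match spans [0:6] → 'sssss4'.
Captured: group 1 = 's'.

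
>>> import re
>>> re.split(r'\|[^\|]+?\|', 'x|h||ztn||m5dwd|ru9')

['x', '', '', 'ru9']

Each match becomes a cut point; 4 segments remain.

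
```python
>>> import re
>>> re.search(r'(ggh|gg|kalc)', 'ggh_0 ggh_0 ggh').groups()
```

Branches in `(...|...)` are attempted left-to-right; the first branch that allows the whole pattern to succeed is taken.
`search` walks the string left to right and returns the first match it finds.
The match spans [0:3] → 'ggh'.
Captured: group 1 = 'ggh'.

('ggh',)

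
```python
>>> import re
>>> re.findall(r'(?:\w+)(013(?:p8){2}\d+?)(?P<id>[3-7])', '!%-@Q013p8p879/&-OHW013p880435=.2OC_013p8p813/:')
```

[('013p8p81', '3')]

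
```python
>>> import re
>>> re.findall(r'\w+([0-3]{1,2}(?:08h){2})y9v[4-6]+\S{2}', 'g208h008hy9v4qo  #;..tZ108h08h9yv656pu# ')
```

With a single group, `findall` returns only what that group captured — 0 items.
Nothing in the string satisfies the pattern, so the list is empty.

[]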